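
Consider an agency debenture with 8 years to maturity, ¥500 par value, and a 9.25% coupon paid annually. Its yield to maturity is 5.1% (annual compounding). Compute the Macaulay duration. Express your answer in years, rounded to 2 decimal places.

6.23 years

Periodic yield y = 0.051. Discount each cash flow and weight by its year:
  t   CF        PV=CF/(1+0.051)^t    t·PV
  1        46.25        44.0057        44.0057
  2        46.25        41.8703        83.7406
  3        46.25        39.8386       119.5157
  4        46.25        37.9054       151.6215
  5        46.25        36.0660       180.3301
  6        46.25        34.3159       205.8954
  7        46.25        32.6507       228.5550
  8       546.25       366.9186     2,935.3488
  Σ                    633.5712     3,949.0128
Price P = Σ PV = 633.5712.
Macaulay duration = Σ(t·PV) / P = 3,949.0128 / 633.5712 = 6.23294 years.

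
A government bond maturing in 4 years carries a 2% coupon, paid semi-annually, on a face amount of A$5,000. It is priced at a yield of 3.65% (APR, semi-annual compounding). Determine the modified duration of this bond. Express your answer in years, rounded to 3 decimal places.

3.790 years

Periodic yield y = 0.01825. First find Macaulay duration:
  t   CF        PV=CF/(1+0.01825)^t    t·PV
  1        50.00        49.1039        49.1039
  2        50.00        48.2238        96.4475
  3        50.00        47.3595       142.0784
  4        50.00        46.5106       186.0426
  5        50.00        45.6770       228.3852
  6        50.00        44.8584       269.1502
  7        50.00        44.0544       308.3806
  8     5,050.00     4,369.7443    34,957.9547
  Σ                  4,695.5318    36,237.5431
P = 4,695.5318; Macaulay duration = 36,237.5431 / 4,695.5318 = 7.71745 half-year periods = 3.85873 years.
Modified duration = D_Mac / (1 + y) = 3.85873 / 1.01825 = 3.78957 years.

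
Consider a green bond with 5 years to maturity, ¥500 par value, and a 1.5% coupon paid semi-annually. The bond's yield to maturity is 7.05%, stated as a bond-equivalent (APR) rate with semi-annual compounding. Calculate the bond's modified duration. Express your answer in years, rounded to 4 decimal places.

4.6427 years

Periodic yield y = 0.03525. First find Macaulay duration:
  t   CF        PV=CF/(1+0.03525)^t    t·PV
  1         3.75         3.6223         3.6223
  2         3.75         3.4990         6.9979
  3         3.75         3.3798        10.1395
  4         3.75         3.2648        13.0590
  5         3.75         3.1536        15.7679
  6         3.75         3.0462        18.2773
  7         3.75         2.9425        20.5974
  8         3.75         2.8423        22.7384
  9         3.75         2.7455        24.7097
  10      503.75       356.2564     3,562.5639
  Σ                    384.7524     3,698.4734
P = 384.7524; Macaulay duration = 3,698.4734 / 384.7524 = 9.61261 half-year periods = 4.80630 years.
Modified duration = D_Mac / (1 + y) = 4.80630 / 1.03525 = 4.64265 years.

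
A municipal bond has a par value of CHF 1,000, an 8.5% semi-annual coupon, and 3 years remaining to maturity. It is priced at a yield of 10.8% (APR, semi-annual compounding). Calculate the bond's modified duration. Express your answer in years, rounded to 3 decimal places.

Periodic yield y = 0.054. First find Macaulay duration:
  t   CF        PV=CF/(1+0.054)^t    t·PV
  1        42.50        40.3226        40.3226
  2        42.50        38.2567        76.5134
  3        42.50        36.2967       108.8901
  4        42.50        34.4371       137.7484
  5        42.50        32.6728       163.3638
  6     1,042.50       760.3830     4,562.2980
  Σ                    942.3689     5,089.1363
P = 942.3689; Macaulay duration = 5,089.1363 / 942.3689 = 5.40037 half-year periods = 2.70018 years.
Modified duration = D_Mac / (1 + y) = 2.70018 / 1.054 = 2.56184 years.

2.562 years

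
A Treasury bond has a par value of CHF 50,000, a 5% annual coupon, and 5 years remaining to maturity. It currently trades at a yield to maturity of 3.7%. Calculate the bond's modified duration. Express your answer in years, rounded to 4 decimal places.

Periodic yield y = 0.037. First find Macaulay duration:
  t   CF        PV=CF/(1+0.037)^t    t·PV
  1     2,500.00     2,410.8004     2,410.8004
  2     2,500.00     2,324.7834     4,649.5668
  3     2,500.00     2,241.8355     6,725.5065
  4     2,500.00     2,161.8471     8,647.3886
  5    52,500.00    43,778.9682   218,894.8409
  Σ                 52,918.2346   241,328.1031
P = 52,918.2346; Macaulay duration = 241,328.1031 / 52,918.2346 = 4.56040 years.
Modified duration = D_Mac / (1 + y) = 4.56040 / 1.037 = 4.39768 years.

4.3977 years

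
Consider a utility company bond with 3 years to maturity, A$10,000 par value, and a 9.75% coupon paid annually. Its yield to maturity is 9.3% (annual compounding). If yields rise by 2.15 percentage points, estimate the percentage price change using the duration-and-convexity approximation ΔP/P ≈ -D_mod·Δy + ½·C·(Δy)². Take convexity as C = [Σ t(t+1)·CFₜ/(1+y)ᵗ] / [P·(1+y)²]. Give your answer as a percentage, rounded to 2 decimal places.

With y = 0.093:
  t   CF        PV=CF/(1+0.093)^t    t·PV        t(t+1)·PV
  1       975.00       892.0403       892.0403       1,784.0805
  2       975.00       816.1393     1,632.2786       4,896.8358
  3    10,975.00     8,405.1224    25,215.3672     100,861.4690
  Σ                 10,113.3020    27,739.6861     107,542.3853
P = 10,113.3020; D_Mac = 2.74289 yrs; D_mod = 2.50951 yrs; C = 8.90116.
Duration effect: -2.50951 × (+0.0215) = -0.053954
Convexity effect: 0.5 × 8.90116 × (0.0215)² = +0.0020573
ΔP/P ≈ -0.053954 + 0.0020573 = -0.051897 = -5.1897%.

-5.19%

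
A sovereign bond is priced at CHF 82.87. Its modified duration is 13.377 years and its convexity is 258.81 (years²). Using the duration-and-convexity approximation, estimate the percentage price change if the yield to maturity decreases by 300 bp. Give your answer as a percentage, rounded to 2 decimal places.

Duration effect: -D_mod·Δy = -13.377 × (-0.03) = +0.401310
Convexity effect: ½·C·(Δy)² = 0.5 × 258.81 × (-0.03)² = +0.1164645
ΔP/P ≈ +0.401310 + 0.1164645 = +0.5177745
= +51.77745%.

+51.78%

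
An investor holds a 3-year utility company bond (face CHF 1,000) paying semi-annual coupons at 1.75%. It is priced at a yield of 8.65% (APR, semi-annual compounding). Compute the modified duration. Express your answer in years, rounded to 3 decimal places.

2.806 years

Periodic yield y = 0.04325. First find Macaulay duration:
  t   CF        PV=CF/(1+0.04325)^t    t·PV
  1         8.75         8.3873         8.3873
  2         8.75         8.0395        16.0791
  3         8.75         7.7062        23.1187
  4         8.75         7.3868        29.5471
  5         8.75         7.0805        35.4027
  6     1,008.75       782.4439     4,694.6632
  Σ                    821.0442     4,807.1980
P = 821.0442; Macaulay duration = 4,807.1980 / 821.0442 = 5.85498 half-year periods = 2.92749 years.
Modified duration = D_Mac / (1 + y) = 2.92749 / 1.04325 = 2.80613 years.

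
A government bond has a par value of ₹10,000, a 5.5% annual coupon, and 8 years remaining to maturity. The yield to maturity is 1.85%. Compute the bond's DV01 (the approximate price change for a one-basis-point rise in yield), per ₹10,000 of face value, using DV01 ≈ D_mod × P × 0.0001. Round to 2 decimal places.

Periodic yield y = 0.0185.
  t   CF        PV=CF/(1+0.0185)^t    t·PV
  1       550.00       540.0098       540.0098
  2       550.00       530.2011     1,060.4022
  3       550.00       520.5705     1,561.7116
  4       550.00       511.1149     2,044.4597
  5       550.00       501.8310     2,509.1552
  6       550.00       492.7158     2,956.2948
  7       550.00       483.7661     3,386.3629
  8    10,550.00     9,110.9611    72,887.6889
  Σ                 12,691.1705    86,946.0851
P = 12,691.1705; D_Mac = 6.85091 yrs; D_mod = 6.72647 yrs.
DV01 ≈ 6.72647 × 12,691.1705 × 0.0001 = 8.536680.

₹8.54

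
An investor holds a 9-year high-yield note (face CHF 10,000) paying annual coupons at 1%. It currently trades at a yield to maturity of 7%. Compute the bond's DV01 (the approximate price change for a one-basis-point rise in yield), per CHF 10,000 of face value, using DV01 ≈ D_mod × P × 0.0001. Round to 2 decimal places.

Periodic yield y = 0.07.
  t   CF        PV=CF/(1+0.07)^t    t·PV
  1       100.00        93.4579        93.4579
  2       100.00        87.3439       174.6877
  3       100.00        81.6298       244.8894
  4       100.00        76.2895       305.1581
  5       100.00        71.2986       356.4931
  6       100.00        66.6342       399.8053
  7       100.00        62.2750       435.9248
  8       100.00        58.2009       465.6073
  9    10,100.00     5,493.7308    49,443.5772
  Σ                  6,090.8607    51,919.6009
P = 6,090.8607; D_Mac = 8.52418 yrs; D_mod = 7.96652 yrs.
DV01 ≈ 7.96652 × 6,090.8607 × 0.0001 = 4.852299.

CHF 4.85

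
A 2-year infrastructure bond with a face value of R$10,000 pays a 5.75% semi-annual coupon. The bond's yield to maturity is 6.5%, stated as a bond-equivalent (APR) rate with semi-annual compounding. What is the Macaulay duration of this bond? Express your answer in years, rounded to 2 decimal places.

Periodic yield y = 0.0325. Discount each cash flow and weight by its period:
  t   CF        PV=CF/(1+0.0325)^t    t·PV
  1       287.50       278.4504       278.4504
  2       287.50       269.6856       539.3712
  3       287.50       261.1967       783.5901
  4    10,287.50     9,052.1055    36,208.4220
  Σ                  9,861.4381    37,809.8336
Price P = Σ PV = 9,861.4381.
Macaulay duration = Σ(t·PV) / P = 37,809.8336 / 9,861.4381 = 3.83411 half-year periods.
In years: 3.83411 / 2 = 1.91705 years.

1.92 years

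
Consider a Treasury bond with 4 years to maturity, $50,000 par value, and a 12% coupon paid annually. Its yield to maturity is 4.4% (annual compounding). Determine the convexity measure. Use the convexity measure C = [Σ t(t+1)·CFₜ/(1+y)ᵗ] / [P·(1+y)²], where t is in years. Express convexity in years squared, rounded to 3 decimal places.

15.140

With y = 0.044:
  t   CF        PV=CF/(1+0.044)^t    t·PV        t(t+1)·PV
  1     6,000.00     5,747.1264     5,747.1264      11,494.2529
  2     6,000.00     5,504.9104    11,009.8208      33,029.4623
  3     6,000.00     5,272.9027    15,818.7080      63,274.8320
  4    56,000.00    47,139.6151   188,558.4605     942,792.3024
  Σ                 63,664.5546   221,134.1157   1,050,590.8495
P = 63,664.5546.
Convexity = Σ t(t+1)·PV / [P·(1+y)²] = 1,050,590.8495 / (63,664.5546 × 1.089936) = 15.14032.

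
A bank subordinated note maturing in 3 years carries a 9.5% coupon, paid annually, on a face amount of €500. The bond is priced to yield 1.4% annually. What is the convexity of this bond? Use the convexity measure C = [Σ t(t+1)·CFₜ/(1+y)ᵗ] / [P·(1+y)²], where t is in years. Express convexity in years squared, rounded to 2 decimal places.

10.50

With y = 0.014:
  t   CF        PV=CF/(1+0.014)^t    t·PV        t(t+1)·PV
  1        47.50        46.8442        46.8442          93.6884
  2        47.50        46.1974        92.3948         277.1845
  3       547.50       525.1341     1,575.4024       6,301.6098
  Σ                    618.1757     1,714.6415       6,672.4826
P = 618.1757.
Convexity = Σ t(t+1)·PV / [P·(1+y)²] = 6,672.4826 / (618.1757 × 1.028196) = 10.49783.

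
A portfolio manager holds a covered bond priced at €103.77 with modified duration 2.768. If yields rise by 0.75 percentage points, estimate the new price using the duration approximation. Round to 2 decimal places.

Duration approximation: ΔP/P ≈ -D_mod · Δy = -2.768 × (+0.0075) = -0.020760.
New price ≈ 103.77 × (1 - 0.020760) = 101.6157348.

€101.62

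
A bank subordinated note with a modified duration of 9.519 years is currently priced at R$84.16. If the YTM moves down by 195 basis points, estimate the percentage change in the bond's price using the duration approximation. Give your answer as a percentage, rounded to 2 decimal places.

Duration approximation: ΔP/P ≈ -D_mod · Δy = -9.519 × (-0.0195) = +0.1856205.
As a percentage: +18.56205%.

+18.56%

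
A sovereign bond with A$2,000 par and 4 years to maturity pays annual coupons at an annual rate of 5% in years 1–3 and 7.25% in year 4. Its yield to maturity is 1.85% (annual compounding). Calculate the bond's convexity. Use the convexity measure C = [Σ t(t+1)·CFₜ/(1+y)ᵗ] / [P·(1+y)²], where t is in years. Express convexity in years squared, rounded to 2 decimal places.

With y = 0.0185:
  t   CF        PV=CF/(1+0.0185)^t    t·PV        t(t+1)·PV
  1       100.00        98.1836        98.1836         196.3672
  2       100.00        96.4002       192.8004         578.4012
  3       100.00        94.6492       283.9476       1,135.7903
  4     2,145.00     1,993.3482     7,973.3927      39,866.9635
  Σ                  2,282.5812     8,548.3243      41,777.5222
P = 2,282.5812.
Convexity = Σ t(t+1)·PV / [P·(1+y)²] = 41,777.5222 / (2,282.5812 × 1.037342) = 17.64389.

17.64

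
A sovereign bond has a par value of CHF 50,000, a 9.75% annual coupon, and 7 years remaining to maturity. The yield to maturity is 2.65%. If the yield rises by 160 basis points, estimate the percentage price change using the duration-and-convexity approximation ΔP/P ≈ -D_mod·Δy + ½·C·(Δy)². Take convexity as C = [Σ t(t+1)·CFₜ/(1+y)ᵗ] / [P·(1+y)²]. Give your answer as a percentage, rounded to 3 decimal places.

-8.344%

With y = 0.0265:
  t   CF        PV=CF/(1+0.0265)^t    t·PV        t(t+1)·PV
  1     4,875.00     4,749.1476     4,749.1476       9,498.2952
  2     4,875.00     4,626.5442     9,253.0883      27,759.2650
  3     4,875.00     4,507.1059    13,521.3176      54,085.2704
  4     4,875.00     4,390.7510    17,563.0039      87,815.0193
  5     4,875.00     4,277.3999    21,386.9993     128,321.9960
  6     4,875.00     4,166.9750    25,001.8502     175,012.9512
  7    54,875.00    45,694.2820   319,859.9738   2,558,879.7903
  Σ                 72,412.2054   411,335.3807   3,041,372.5872
P = 72,412.2054; D_Mac = 5.68047 yrs; D_mod = 5.53382 yrs; C = 39.86024.
Duration effect: -5.53382 × (+0.016) = -0.088541
Convexity effect: 0.5 × 39.86024 × (0.016)² = +0.0051021
ΔP/P ≈ -0.088541 + 0.0051021 = -0.083439 = -8.3439%.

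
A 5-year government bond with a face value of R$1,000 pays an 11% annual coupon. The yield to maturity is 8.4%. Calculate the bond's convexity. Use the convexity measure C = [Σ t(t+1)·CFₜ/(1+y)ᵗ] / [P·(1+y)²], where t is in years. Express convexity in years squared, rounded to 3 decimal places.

19.790

With y = 0.084:
  t   CF        PV=CF/(1+0.084)^t    t·PV        t(t+1)·PV
  1       110.00       101.4760       101.4760         202.9520
  2       110.00        93.6126       187.2251         561.6754
  3       110.00        86.3584       259.0753       1,036.3014
  4       110.00        79.6665       318.6659       1,593.3293
  5     1,110.00       741.6117     3,708.0585      22,248.3507
  Σ                  1,102.7252     4,574.5008      25,642.6089
P = 1,102.7252.
Convexity = Σ t(t+1)·PV / [P·(1+y)²] = 25,642.6089 / (1,102.7252 × 1.175056) = 19.78957.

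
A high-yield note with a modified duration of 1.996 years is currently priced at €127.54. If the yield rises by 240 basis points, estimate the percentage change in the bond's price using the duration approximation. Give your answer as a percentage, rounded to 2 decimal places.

Duration approximation: ΔP/P ≈ -D_mod · Δy = -1.996 × (+0.024) = -0.047904.
As a percentage: -4.7904%.

-4.79%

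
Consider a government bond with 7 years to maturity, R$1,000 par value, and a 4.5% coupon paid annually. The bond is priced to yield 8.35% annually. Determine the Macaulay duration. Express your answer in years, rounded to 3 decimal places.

Periodic yield y = 0.0835. Discount each cash flow and weight by its year:
  t   CF        PV=CF/(1+0.0835)^t    t·PV
  1        45.00        41.5321        41.5321
  2        45.00        38.3314        76.6628
  3        45.00        35.3774       106.1322
  4        45.00        32.6510       130.6041
  5        45.00        30.1348       150.6739
  6        45.00        27.8124       166.8746
  7     1,045.00       596.0928     4,172.6496
  Σ                    801.9319     4,845.1293
Price P = Σ PV = 801.9319.
Macaulay duration = Σ(t·PV) / P = 4,845.1293 / 801.9319 = 6.04182 years.

6.042 years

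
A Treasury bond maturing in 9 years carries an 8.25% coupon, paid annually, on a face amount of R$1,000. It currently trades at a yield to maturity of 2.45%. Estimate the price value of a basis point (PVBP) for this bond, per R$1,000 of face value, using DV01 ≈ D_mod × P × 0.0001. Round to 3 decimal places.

Periodic yield y = 0.0245.
  t   CF        PV=CF/(1+0.0245)^t    t·PV
  1        82.50        80.5271        80.5271
  2        82.50        78.6014       157.2027
  3        82.50        76.7217       230.1650
  4        82.50        74.8869       299.5478
  5        82.50        73.0961       365.4804
  6        82.50        71.3481       428.0884
  7        82.50        69.6418       487.4928
  8        82.50        67.9764       543.8113
  9     1,082.50       870.6032     7,835.4285
  Σ                  1,463.4026    10,427.7440
P = 1,463.4026; D_Mac = 7.12568 yrs; D_mod = 6.95528 yrs.
DV01 ≈ 6.95528 × 1,463.4026 × 0.0001 = 1.017837.

R$1.018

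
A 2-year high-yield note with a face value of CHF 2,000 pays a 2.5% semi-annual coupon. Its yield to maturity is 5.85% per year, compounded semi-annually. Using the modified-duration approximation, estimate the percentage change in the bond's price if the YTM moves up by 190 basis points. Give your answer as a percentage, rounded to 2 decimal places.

-3.62%

Periodic yield y = 0.02925. Modified duration first:
  t   CF        PV=CF/(1+0.02925)^t    t·PV
  1        25.00        24.2895        24.2895
  2        25.00        23.5993        47.1985
  3        25.00        22.9286        68.7858
  4     2,025.00     1,804.4362     7,217.7447
  Σ                  1,875.2535     7,358.0185
P = 1,875.2535; D_Mac = 3.92375 half-year periods = 1.96187 yrs; D_mod = 1.96187/(1+0.02925) = 1.90612 yrs.
ΔP/P ≈ -D_mod · Δy = -1.90612 × (+0.019) = -0.036216 = -3.6216%.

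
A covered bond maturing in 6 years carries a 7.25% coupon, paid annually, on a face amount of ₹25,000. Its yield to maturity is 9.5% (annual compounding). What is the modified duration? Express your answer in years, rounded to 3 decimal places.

Periodic yield y = 0.095. First find Macaulay duration:
  t   CF        PV=CF/(1+0.095)^t    t·PV
  1     1,812.50     1,655.2511     1,655.2511
  2     1,812.50     1,511.6449     3,023.2898
  3     1,812.50     1,380.4976     4,141.4928
  4     1,812.50     1,260.7284     5,042.9136
  5     1,812.50     1,151.3501     5,756.7507
  6    26,812.50    15,554.3761    93,326.2563
  Σ                 22,513.8482   112,945.9544
P = 22,513.8482; Macaulay duration = 112,945.9544 / 22,513.8482 = 5.01673 years.
Modified duration = D_Mac / (1 + y) = 5.01673 / 1.095 = 4.58149 years.

4.581 years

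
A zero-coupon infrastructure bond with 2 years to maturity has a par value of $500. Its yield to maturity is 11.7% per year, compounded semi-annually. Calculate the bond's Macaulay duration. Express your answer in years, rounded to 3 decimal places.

A zero-coupon bond has a single cash flow at maturity, so its Macaulay duration equals its maturity: 2 years.
(Equivalently: 4 semi-annual periods ÷ 2 = 2 years.)

2.000 years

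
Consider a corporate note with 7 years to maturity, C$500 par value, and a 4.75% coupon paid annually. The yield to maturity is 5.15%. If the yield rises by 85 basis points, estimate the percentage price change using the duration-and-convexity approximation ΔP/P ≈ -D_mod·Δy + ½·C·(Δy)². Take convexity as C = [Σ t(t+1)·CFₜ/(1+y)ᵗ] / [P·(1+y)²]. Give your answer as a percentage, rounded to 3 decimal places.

-4.783%

With y = 0.0515:
  t   CF        PV=CF/(1+0.0515)^t    t·PV        t(t+1)·PV
  1        23.75        22.5868        22.5868          45.1736
  2        23.75        21.4805        42.9611         128.8832
  3        23.75        20.4285        61.2854         245.1416
  4        23.75        19.4279        77.7117         388.5586
  5        23.75        18.4764        92.3820         554.2918
  6        23.75        17.5715       105.4288         738.0015
  7       523.75       368.5183     2,579.6283      20,637.0266
  Σ                    488.4899     2,981.9840      22,737.0769
P = 488.4899; D_Mac = 6.10449 yrs; D_mod = 5.80551 yrs; C = 42.09791.
Duration effect: -5.80551 × (+0.0085) = -0.049347
Convexity effect: 0.5 × 42.09791 × (0.0085)² = +0.0015208
ΔP/P ≈ -0.049347 + 0.0015208 = -0.047826 = -4.7826%.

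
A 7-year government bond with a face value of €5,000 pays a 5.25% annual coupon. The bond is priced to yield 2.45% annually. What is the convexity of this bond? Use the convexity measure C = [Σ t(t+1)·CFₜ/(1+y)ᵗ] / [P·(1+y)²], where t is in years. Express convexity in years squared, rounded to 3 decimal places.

With y = 0.0245:
  t   CF        PV=CF/(1+0.0245)^t    t·PV        t(t+1)·PV
  1       262.50       256.2225       256.2225         512.4451
  2       262.50       250.0952       500.1904       1,500.5713
  3       262.50       244.1144       732.3432       2,929.3729
  4       262.50       238.2766       953.1065       4,765.5327
  5       262.50       232.5785     1,162.8923       6,977.3539
  6       262.50       227.0166     1,362.0993       9,534.6954
  7     5,262.50     4,442.3050    31,096.1348     248,769.0781
  Σ                  5,890.6088    36,062.9892     274,989.0493
P = 5,890.6088.
Convexity = Σ t(t+1)·PV / [P·(1+y)²] = 274,989.0493 / (5,890.6088 × 1.049600) = 44.47657.

44.477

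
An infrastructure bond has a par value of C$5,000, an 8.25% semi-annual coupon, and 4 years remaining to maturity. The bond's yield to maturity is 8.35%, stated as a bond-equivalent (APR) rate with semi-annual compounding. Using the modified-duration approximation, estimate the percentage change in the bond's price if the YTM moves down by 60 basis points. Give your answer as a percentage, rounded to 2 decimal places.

+2.01%

Periodic yield y = 0.04175. Modified duration first:
  t   CF        PV=CF/(1+0.04175)^t    t·PV
  1       206.25       197.9842       197.9842
  2       206.25       190.0496       380.0992
  3       206.25       182.4330       547.2990
  4       206.25       175.1217       700.4867
  5       206.25       168.1034       840.5168
  6       206.25       161.3663       968.1979
  7       206.25       154.8993     1,084.2949
  8     5,206.25     3,753.3317    30,026.6535
  Σ                  4,983.2891    34,745.5324
P = 4,983.2891; D_Mac = 6.97241 half-year periods = 3.48620 yrs; D_mod = 3.48620/(1+0.04175) = 3.34649 yrs.
ΔP/P ≈ -D_mod · Δy = -3.34649 × (-0.006) = +0.020079 = +2.0079%.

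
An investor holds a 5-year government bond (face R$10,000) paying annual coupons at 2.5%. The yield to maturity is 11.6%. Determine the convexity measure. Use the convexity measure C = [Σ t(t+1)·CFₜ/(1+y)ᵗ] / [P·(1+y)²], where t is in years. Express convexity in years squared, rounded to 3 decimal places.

With y = 0.116:
  t   CF        PV=CF/(1+0.116)^t    t·PV        t(t+1)·PV
  1       250.00       224.0143       224.0143         448.0287
  2       250.00       200.7297       401.4594       1,204.3782
  3       250.00       179.8653       539.5959       2,158.3838
  4       250.00       161.1696       644.6786       3,223.3928
  5    10,250.00     5,921.1068    29,605.5338     177,633.2031
  Σ                  6,686.8858    31,415.2821     184,667.3865
P = 6,686.8858.
Convexity = Σ t(t+1)·PV / [P·(1+y)²] = 184,667.3865 / (6,686.8858 × 1.245456) = 22.17369.

22.174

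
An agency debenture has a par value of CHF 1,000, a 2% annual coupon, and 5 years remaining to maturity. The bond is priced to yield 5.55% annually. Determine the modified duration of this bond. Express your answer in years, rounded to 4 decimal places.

4.5364 years

Periodic yield y = 0.0555. First find Macaulay duration:
  t   CF        PV=CF/(1+0.0555)^t    t·PV
  1        20.00        18.9484        18.9484
  2        20.00        17.9520        35.9041
  3        20.00        17.0081        51.0242
  4        20.00        16.1138        64.4551
  5     1,020.00       778.5903     3,892.9515
  Σ                    848.6125     4,063.2832
P = 848.6125; Macaulay duration = 4,063.2832 / 848.6125 = 4.78815 years.
Modified duration = D_Mac / (1 + y) = 4.78815 / 1.0555 = 4.53638 years.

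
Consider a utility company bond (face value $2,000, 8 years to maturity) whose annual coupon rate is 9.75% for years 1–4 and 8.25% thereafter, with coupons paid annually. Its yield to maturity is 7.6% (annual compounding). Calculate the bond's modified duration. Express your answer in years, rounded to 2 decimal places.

Periodic yield y = 0.076. First find Macaulay duration:
  t   CF        PV=CF/(1+0.076)^t    t·PV
  1       195.00       181.2268       181.2268
  2       195.00       168.4264       336.8527
  3       195.00       156.5301       469.5902
  4       195.00       145.4740       581.8962
  5       165.00       114.3991       571.9955
  6       165.00       106.3189       637.9132
  7       165.00        98.8094       691.6655
  8     2,165.00     1,204.9242     9,639.3937
  Σ                  2,176.1088    13,110.5337
P = 2,176.1088; Macaulay duration = 13,110.5337 / 2,176.1088 = 6.02476 years.
Modified duration = D_Mac / (1 + y) = 6.02476 / 1.076 = 5.59922 years.

5.60 years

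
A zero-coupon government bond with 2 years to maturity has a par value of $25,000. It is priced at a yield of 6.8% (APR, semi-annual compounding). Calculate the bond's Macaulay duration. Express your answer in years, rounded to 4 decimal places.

2.0000 years

A zero-coupon bond has a single cash flow at maturity, so its Macaulay duration equals its maturity: 2 years.
(Equivalently: 4 semi-annual periods ÷ 2 = 2 years.)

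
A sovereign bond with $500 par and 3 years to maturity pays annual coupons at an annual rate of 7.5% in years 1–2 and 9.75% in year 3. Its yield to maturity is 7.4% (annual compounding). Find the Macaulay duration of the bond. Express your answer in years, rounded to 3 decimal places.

2.799 years

Periodic yield y = 0.074. Discount each cash flow and weight by its year:
  t   CF        PV=CF/(1+0.074)^t    t·PV
  1        37.50        34.9162        34.9162
  2        37.50        32.5104        65.0209
  3       548.75       442.9571     1,328.8714
  Σ                    510.3838     1,428.8084
Price P = Σ PV = 510.3838.
Macaulay duration = Σ(t·PV) / P = 1,428.8084 / 510.3838 = 2.79948 years.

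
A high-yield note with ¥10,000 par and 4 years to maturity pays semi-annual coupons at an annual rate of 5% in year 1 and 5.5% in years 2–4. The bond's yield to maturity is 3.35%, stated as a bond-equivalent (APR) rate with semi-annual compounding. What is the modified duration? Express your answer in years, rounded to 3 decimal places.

3.613 years

Periodic yield y = 0.01675. First find Macaulay duration:
  t   CF        PV=CF/(1+0.01675)^t    t·PV
  1       250.00       245.8815       245.8815
  2       250.00       241.8308       483.6616
  3       275.00       261.6316       784.8947
  4       275.00       257.3214     1,029.2858
  5       275.00       253.0823     1,265.4115
  6       275.00       248.9130     1,493.4781
  7       275.00       244.8124     1,713.6869
  8    10,275.00     8,996.3922    71,971.1379
  Σ                 10,749.8653    78,987.4380
P = 10,749.8653; Macaulay duration = 78,987.4380 / 10,749.8653 = 7.34776 half-year periods = 3.67388 years.
Modified duration = D_Mac / (1 + y) = 3.67388 / 1.01675 = 3.61336 years.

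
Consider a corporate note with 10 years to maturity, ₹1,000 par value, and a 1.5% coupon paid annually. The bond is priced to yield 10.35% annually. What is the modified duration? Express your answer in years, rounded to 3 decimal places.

8.123 years

Periodic yield y = 0.1035. First find Macaulay duration:
  t   CF        PV=CF/(1+0.1035)^t    t·PV
  1        15.00        13.5931        13.5931
  2        15.00        12.3182        24.6364
  3        15.00        11.1628        33.4885
  4        15.00        10.1158        40.4634
  5        15.00         9.1670        45.8352
  6        15.00         8.3072        49.8435
  7        15.00         7.5281        52.6966
  8        15.00         6.8220        54.5761
  9        15.00         6.1822        55.6394
  10    1,015.00       379.0903     3,790.9030
  Σ                    464.2868     4,161.6752
P = 464.2868; Macaulay duration = 4,161.6752 / 464.2868 = 8.96359 years.
Modified duration = D_Mac / (1 + y) = 8.96359 / 1.1035 = 8.12287 years.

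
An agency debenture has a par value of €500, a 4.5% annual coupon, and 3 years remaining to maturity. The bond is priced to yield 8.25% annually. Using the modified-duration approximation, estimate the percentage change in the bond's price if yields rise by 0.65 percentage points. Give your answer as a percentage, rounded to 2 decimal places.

Periodic yield y = 0.0825. Modified duration first:
  t   CF        PV=CF/(1+0.0825)^t    t·PV
  1        22.50        20.7852        20.7852
  2        22.50        19.2011        38.4023
  3       522.50       411.9102     1,235.7307
  Σ                    451.8966     1,294.9182
P = 451.8966; D_Mac = 2.86552 yrs; D_mod = 2.86552/(1+0.0825) = 2.64713 yrs.
ΔP/P ≈ -D_mod · Δy = -2.64713 × (+0.0065) = -0.017206 = -1.7206%.

-1.72%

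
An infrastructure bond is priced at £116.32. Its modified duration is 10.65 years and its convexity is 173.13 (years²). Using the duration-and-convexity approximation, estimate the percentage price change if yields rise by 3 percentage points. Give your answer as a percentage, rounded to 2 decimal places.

-24.16%

Duration effect: -D_mod·Δy = -10.65 × (+0.03) = -0.319500
Convexity effect: ½·C·(Δy)² = 0.5 × 173.13 × (0.03)² = +0.0779085
ΔP/P ≈ -0.319500 + 0.0779085 = -0.2415915
= -24.15915%.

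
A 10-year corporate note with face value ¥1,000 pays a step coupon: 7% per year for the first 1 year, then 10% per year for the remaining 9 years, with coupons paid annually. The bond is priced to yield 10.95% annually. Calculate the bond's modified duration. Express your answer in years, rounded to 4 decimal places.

Periodic yield y = 0.1095. First find Macaulay duration:
  t   CF        PV=CF/(1+0.1095)^t    t·PV
  1        70.00        63.0915        63.0915
  2       100.00        81.2354       162.4708
  3       100.00        73.2180       219.6541
  4       100.00        65.9919       263.9677
  5       100.00        59.4790       297.3949
  6       100.00        53.6088       321.6529
  7       100.00        48.3180       338.2259
  8       100.00        43.5493       348.3947
  9       100.00        39.2513       353.2619
  10    1,100.00       389.1523     3,891.5232
  Σ                    916.8956     6,259.6375
P = 916.8956; Macaulay duration = 6,259.6375 / 916.8956 = 6.82699 years.
Modified duration = D_Mac / (1 + y) = 6.82699 / 1.1095 = 6.15321 years.

6.1532 years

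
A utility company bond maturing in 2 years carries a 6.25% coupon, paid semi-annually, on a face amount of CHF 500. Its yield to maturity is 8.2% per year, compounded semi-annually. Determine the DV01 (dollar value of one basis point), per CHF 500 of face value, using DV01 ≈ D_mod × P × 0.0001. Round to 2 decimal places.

CHF 0.09

Periodic yield y = 0.041.
  t   CF        PV=CF/(1+0.041)^t    t·PV
  1       15.625        15.0096        15.0096
  2       15.625        14.4184        28.8369
  3       15.625        13.8506        41.5517
  4      515.625       439.0673     1,756.2690
  Σ                    482.3459     1,841.6672
P = 482.3459; D_Mac = 3.81815 half-year periods = 1.90907 yrs; D_mod = 1.83388 yrs.
DV01 ≈ 1.83388 × 482.3459 × 0.0001 = 0.088457.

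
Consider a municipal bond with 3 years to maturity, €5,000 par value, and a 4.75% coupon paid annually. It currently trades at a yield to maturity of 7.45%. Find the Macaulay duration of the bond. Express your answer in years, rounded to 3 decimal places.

2.861 years

Periodic yield y = 0.0745. Discount each cash flow and weight by its year:
  t   CF        PV=CF/(1+0.0745)^t    t·PV
  1       237.50       221.0330       221.0330
  2       237.50       205.7078       411.4156
  3     5,237.50     4,221.8692    12,665.6077
  Σ                  4,648.6101    13,298.0563
Price P = Σ PV = 4,648.6101.
Macaulay duration = Σ(t·PV) / P = 13,298.0563 / 4,648.6101 = 2.86065 years.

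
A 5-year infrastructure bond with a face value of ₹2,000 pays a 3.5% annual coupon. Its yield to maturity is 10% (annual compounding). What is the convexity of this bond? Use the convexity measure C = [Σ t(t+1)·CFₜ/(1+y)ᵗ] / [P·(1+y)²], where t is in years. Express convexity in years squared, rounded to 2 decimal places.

22.27

With y = 0.1:
  t   CF        PV=CF/(1+0.1)^t    t·PV        t(t+1)·PV
  1        70.00        63.6364        63.6364         127.2727
  2        70.00        57.8512       115.7025         347.1074
  3        70.00        52.5920       157.7761         631.1044
  4        70.00        47.8109       191.2438         956.2188
  5     2,070.00     1,285.3071     6,426.5357      38,559.2142
  Σ                  1,507.1977     6,954.8944      40,620.9176
P = 1,507.1977.
Convexity = Σ t(t+1)·PV / [P·(1+y)²] = 40,620.9176 / (1,507.1977 × 1.210000) = 22.27379.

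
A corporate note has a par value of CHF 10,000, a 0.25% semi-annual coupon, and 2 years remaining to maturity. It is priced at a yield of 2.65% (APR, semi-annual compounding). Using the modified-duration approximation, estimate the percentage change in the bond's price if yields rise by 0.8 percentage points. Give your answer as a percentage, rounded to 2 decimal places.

Periodic yield y = 0.01325. Modified duration first:
  t   CF        PV=CF/(1+0.01325)^t    t·PV
  1        12.50        12.3365        12.3365
  2        12.50        12.1752        24.3504
  3        12.50        12.0160        36.0480
  4    10,012.50     9,498.9604    37,995.8418
  Σ                  9,535.4882    38,068.5768
P = 9,535.4882; D_Mac = 3.99230 half-year periods = 1.99615 yrs; D_mod = 1.99615/(1+0.01325) = 1.97005 yrs.
ΔP/P ≈ -D_mod · Δy = -1.97005 × (+0.008) = -0.015760 = -1.5760%.

-1.58%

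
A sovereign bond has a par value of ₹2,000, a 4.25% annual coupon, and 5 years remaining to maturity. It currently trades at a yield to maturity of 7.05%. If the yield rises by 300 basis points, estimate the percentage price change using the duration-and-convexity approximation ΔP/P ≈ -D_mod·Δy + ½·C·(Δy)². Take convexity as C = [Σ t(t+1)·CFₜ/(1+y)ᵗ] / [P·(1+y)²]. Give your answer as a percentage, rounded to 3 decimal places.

With y = 0.0705:
  t   CF        PV=CF/(1+0.0705)^t    t·PV        t(t+1)·PV
  1        85.00        79.4021        79.4021         158.8043
  2        85.00        74.1730       148.3459         445.0377
  3        85.00        69.2881       207.8644         831.4577
  4        85.00        64.7250       258.9001       1,294.5005
  5     2,085.00     1,483.1077     7,415.5387      44,493.2322
  Σ                  1,770.6960     8,110.0513      47,223.0324
P = 1,770.6960; D_Mac = 4.58015 yrs; D_mod = 4.27851 yrs; C = 23.27215.
Duration effect: -4.27851 × (+0.03) = -0.128355
Convexity effect: 0.5 × 23.27215 × (0.03)² = +0.0104725
ΔP/P ≈ -0.128355 + 0.0104725 = -0.117883 = -11.7883%.

-11.788%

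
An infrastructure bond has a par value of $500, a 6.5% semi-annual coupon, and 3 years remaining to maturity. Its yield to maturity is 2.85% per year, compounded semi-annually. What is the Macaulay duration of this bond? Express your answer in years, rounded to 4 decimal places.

2.7864 years

Periodic yield y = 0.01425. Discount each cash flow and weight by its period:
  t   CF        PV=CF/(1+0.01425)^t    t·PV
  1        16.25        16.0217        16.0217
  2        16.25        15.7966        31.5932
  3        16.25        15.5747        46.7240
  4        16.25        15.3558        61.4233
  5        16.25        15.1401        75.7004
  6       516.25       474.2310     2,845.3862
  Σ                    552.1199     3,076.8487
Price P = Σ PV = 552.1199.
Macaulay duration = Σ(t·PV) / P = 3,076.8487 / 552.1199 = 5.57279 half-year periods.
In years: 5.57279 / 2 = 2.78640 years.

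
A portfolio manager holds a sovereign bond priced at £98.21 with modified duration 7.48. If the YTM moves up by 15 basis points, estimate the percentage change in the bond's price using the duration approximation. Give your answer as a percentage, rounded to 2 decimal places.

-1.12%

Duration approximation: ΔP/P ≈ -D_mod · Δy = -7.48 × (+0.0015) = -0.011220.
As a percentage: -1.1220%.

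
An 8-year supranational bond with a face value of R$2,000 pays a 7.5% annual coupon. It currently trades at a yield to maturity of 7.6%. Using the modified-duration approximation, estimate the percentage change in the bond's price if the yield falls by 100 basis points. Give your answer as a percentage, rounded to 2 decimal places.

+5.85%

Periodic yield y = 0.076. Modified duration first:
  t   CF        PV=CF/(1+0.076)^t    t·PV
  1       150.00       139.4052       139.4052
  2       150.00       129.5587       259.1175
  3       150.00       120.4078       361.2233
  4       150.00       111.9031       447.6125
  5       150.00       103.9992       519.9959
  6       150.00        96.6535       579.9211
  7       150.00        89.8267       628.7868
  8     2,150.00     1,196.5760     9,572.6080
  Σ                  1,988.3302    12,508.6701
P = 1,988.3302; D_Mac = 6.29104 yrs; D_mod = 6.29104/(1+0.076) = 5.84669 yrs.
ΔP/P ≈ -D_mod · Δy = -5.84669 × (-0.01) = +0.058467 = +5.8467%.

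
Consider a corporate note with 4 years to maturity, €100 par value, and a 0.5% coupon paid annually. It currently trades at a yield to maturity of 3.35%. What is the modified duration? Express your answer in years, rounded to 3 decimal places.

Periodic yield y = 0.0335. First find Macaulay duration:
  t   CF        PV=CF/(1+0.0335)^t    t·PV
  1         0.50         0.4838         0.4838
  2         0.50         0.4681         0.9362
  3         0.50         0.4529         1.3588
  4       100.50        88.0895       352.3580
  Σ                     89.4943       355.1368
P = 89.4943; Macaulay duration = 355.1368 / 89.4943 = 3.96826 years.
Modified duration = D_Mac / (1 + y) = 3.96826 / 1.0335 = 3.83963 years.

3.840 years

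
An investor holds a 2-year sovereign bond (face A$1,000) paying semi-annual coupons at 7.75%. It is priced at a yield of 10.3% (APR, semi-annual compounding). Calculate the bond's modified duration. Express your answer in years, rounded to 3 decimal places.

1.795 years

Periodic yield y = 0.0515. First find Macaulay duration:
  t   CF        PV=CF/(1+0.0515)^t    t·PV
  1        38.75        36.8521        36.8521
  2        38.75        35.0472        70.0944
  3        38.75        33.3307        99.9920
  4     1,038.75       849.7163     3,398.8650
  Σ                    954.9462     3,605.8035
P = 954.9462; Macaulay duration = 3,605.8035 / 954.9462 = 3.77592 half-year periods = 1.88796 years.
Modified duration = D_Mac / (1 + y) = 1.88796 / 1.0515 = 1.79549 years.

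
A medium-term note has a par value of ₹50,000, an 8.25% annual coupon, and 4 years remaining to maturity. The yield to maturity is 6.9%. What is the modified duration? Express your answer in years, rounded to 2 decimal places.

3.35 years

Periodic yield y = 0.069. First find Macaulay duration:
  t   CF        PV=CF/(1+0.069)^t    t·PV
  1     4,125.00     3,858.7465     3,858.7465
  2     4,125.00     3,609.6787     7,219.3573
  3     4,125.00     3,376.6872    10,130.0617
  4    54,125.00    41,446.4262   165,785.7048
  Σ                 52,291.5386   186,993.8703
P = 52,291.5386; Macaulay duration = 186,993.8703 / 52,291.5386 = 3.57599 years.
Modified duration = D_Mac / (1 + y) = 3.57599 / 1.069 = 3.34517 years.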